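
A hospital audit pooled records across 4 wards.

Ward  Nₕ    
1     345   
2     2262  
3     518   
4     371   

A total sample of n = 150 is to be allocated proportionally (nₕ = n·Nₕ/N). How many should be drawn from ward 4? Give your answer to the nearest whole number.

16

Share of ward 4 = 371/3496 = 0.10612.
Allocate 150 × 0.10612 = 15.918... → 16.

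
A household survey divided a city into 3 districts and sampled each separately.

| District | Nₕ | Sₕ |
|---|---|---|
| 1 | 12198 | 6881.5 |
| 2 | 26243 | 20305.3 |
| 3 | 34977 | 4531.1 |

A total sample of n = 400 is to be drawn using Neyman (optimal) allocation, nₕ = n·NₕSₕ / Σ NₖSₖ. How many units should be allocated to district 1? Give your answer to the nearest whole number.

Σ NₕSₕ = 12198·6881.5 + 26243·20305.3 + 34977·4531.1 = 775296809.6.
Share for 1: 83940537/775296809.6 = 0.10827.
n_1 = 400 × 0.10827 = 43.308... → 43.

43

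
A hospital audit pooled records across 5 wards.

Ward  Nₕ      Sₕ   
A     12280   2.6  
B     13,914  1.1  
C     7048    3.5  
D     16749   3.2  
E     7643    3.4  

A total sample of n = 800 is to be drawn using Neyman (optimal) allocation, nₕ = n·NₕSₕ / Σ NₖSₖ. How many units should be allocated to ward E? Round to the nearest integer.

137

Σ NₕSₕ = 12280·2.6 + 13914·1.1 + 7048·3.5 + 16749·3.2 + 7643·3.4 = 151484.4.
Share for E: 25986.2/151484.4 = 0.17154.
n_E = 800 × 0.17154 = 137.235... → 137.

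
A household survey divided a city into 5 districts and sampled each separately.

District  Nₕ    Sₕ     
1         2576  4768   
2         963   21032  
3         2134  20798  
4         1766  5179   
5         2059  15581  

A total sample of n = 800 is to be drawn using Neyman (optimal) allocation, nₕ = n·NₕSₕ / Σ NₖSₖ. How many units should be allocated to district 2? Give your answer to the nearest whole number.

137

Σ NₕSₕ = 2576·4768 + 963·21032 + 2134·20798 + 1766·5179 + 2059·15581 = 118146509.
Share for 2: 20253816/118146509 = 0.17143.
n_2 = 800 × 0.17143 = 137.144... → 137.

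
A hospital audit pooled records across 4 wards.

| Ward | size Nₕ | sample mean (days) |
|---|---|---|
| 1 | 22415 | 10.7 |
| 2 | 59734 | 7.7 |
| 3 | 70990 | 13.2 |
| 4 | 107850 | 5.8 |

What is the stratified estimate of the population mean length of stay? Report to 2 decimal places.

8.67

x̄_st = (Σ Nₕx̄ₕ) / (Σ Nₕ) = (22415·10.7 + 59734·7.7 + 70990·13.2 + 107850·5.8) / 260989
= 2262390.3 / 260989 = 8.6685... → 8.67.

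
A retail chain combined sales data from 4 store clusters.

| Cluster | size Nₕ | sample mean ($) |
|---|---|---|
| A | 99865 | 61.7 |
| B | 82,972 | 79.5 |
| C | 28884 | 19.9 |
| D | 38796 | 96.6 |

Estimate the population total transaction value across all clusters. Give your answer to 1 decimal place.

A: 99865·61.7 = 6161670.5
B: 82972·79.5 = 6596274
C: 28884·19.9 = 574791.6
D: 38796·96.6 = 3747693.6
τ̂ = Σ Nₕx̄ₕ = 17080429.7.

17080429.7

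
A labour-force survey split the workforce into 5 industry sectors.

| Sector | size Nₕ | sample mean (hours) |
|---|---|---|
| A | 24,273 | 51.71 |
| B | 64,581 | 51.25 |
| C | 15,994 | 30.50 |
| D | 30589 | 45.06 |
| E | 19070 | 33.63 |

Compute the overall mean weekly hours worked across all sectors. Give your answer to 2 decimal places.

45.77

x̄_st = (Σ Nₕx̄ₕ) / (Σ Nₕ) = (24273·51.71 + 64581·51.25 + 15994·30.50 + 30589·45.06 + 19070·33.63) / 154507
= 7072414.52 / 154507 = 45.7741... → 45.77.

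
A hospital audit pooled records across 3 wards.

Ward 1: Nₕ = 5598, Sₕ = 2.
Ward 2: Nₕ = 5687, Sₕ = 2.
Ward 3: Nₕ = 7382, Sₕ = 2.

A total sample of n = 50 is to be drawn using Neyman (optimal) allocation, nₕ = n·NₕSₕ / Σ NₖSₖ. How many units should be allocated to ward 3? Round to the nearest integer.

1: NₕSₕ = 5598·2 = 11196
2: NₕSₕ = 5687·2 = 11374
3: NₕSₕ = 7382·2 = 14764
Σ NₕSₕ = 37334.
n_3 = 50·14764/37334 = 19.773... → 20.

20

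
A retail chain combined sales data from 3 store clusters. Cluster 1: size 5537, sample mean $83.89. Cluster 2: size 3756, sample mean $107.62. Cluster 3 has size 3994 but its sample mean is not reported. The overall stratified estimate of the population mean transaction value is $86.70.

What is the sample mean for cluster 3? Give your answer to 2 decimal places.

N = 5537 + 3756 + 3994 = 13287.
Overall total = μ·N = 86.70·13287 = 1151982.9.
Subtract the known strata: 5537·83.89 + 3756·107.62 = 868719.65.
Remaining total for cluster 3: 1151982.9 − 868719.65 = 283263.25.
Divide by its size: 283263.25 / 3994 = 70.9222... → 70.92.

70.92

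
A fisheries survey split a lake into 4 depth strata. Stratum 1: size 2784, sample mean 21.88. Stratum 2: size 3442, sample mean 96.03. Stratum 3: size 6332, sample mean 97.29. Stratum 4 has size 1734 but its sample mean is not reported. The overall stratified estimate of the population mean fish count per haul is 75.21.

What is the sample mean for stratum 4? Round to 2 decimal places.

N = 2784 + 3442 + 6332 + 1734 = 14292.
Overall total = μ·N = 75.21·14292 = 1074901.32.
Subtract the known strata: 2784·21.88 + 3442·96.03 + 6332·97.29 = 1007489.46.
Remaining total for stratum 4: 1074901.32 − 1007489.46 = 67411.86.
Divide by its size: 67411.86 / 1734 = 38.8765... → 38.88.

38.88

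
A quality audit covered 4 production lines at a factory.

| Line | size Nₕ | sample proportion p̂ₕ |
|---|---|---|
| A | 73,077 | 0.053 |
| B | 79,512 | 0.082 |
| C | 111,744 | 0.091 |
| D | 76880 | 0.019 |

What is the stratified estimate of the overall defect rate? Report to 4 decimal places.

0.0645

Wₕ = Nₕ/N with N = 341213: 0.2142, 0.2330, 0.3275, 0.2253.
p̂_st = 0.2142·0.053 + 0.2330·0.082 + 0.3275·0.091 + 0.2253·0.019 ≈ 0.064542... → 0.0645.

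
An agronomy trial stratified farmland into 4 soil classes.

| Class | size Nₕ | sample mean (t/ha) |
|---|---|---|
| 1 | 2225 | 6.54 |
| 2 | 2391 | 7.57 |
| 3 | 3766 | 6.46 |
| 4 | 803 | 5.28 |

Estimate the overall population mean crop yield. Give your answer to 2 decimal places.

x̄_st = (Σ Nₕx̄ₕ) / (Σ Nₕ) = (2225·6.54 + 2391·7.57 + 3766·6.46 + 803·5.28) / 9185
= 61219.57 / 9185 = 6.6652... → 6.67.

6.67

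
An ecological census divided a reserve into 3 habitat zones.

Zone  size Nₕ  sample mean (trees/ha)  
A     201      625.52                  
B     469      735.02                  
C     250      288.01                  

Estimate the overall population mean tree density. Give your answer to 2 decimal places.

589.63

N = 920; weights Wₕ = Nₕ/N = (0.2185, 0.5098, 0.2717).
x̄_st = Σ Wₕ·x̄ₕ = 0.2185·625.52 + 0.5098·735.02 + 0.2717·288.01 ≈ 589.6265...
→ 589.63.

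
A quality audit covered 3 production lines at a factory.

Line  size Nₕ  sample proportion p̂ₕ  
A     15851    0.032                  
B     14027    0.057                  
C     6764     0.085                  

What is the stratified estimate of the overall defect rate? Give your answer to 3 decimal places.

0.051

Wₕ = Nₕ/N with N = 36642: 0.4326, 0.3828, 0.1846.
p̂_st = 0.4326·0.032 + 0.3828·0.057 + 0.1846·0.085 ≈ 0.05135... → 0.051.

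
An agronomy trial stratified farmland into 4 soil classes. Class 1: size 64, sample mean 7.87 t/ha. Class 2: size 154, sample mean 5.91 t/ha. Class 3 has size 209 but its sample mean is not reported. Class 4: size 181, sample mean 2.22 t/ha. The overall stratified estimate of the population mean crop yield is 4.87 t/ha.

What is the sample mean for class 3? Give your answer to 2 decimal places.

5.48

Σ Nₕx̄ₕ = N·μ, so 209·x̄_3 = 608·4.87 − (64·7.87 + 154·5.91 + 181·2.22).
= 2960.96 − 1815.64 = 1145.32.
x̄_3 = 1145.32 / 209 = 5.48 → 5.48.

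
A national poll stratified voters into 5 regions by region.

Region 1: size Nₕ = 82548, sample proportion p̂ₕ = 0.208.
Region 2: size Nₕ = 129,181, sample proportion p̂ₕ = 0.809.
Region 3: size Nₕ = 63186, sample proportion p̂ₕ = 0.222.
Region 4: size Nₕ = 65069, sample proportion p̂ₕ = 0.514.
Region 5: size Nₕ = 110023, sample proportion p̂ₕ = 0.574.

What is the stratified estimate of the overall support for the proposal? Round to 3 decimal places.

N = 82548 + 129181 + 63186 + 65069 + 110023 = 450007.
Overall proportion = Σ (Nₕ/N)·p̂ₕ.
Σ Nₕp̂ₕ = 17169.984 + 104507.429 + 14027.292 + 33445.466 + 63153.202 = 232303.373.
232303.373 / 450007 = 0.51622... → 0.516.

0.516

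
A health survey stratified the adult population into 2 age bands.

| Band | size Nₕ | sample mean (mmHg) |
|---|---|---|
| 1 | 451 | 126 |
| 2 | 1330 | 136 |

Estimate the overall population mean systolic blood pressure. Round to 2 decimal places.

133.47

N = 451 + 1330 = 1781.
Overall mean = Σ (Nₕ/N)·x̄ₕ — weight by population share, not a simple average.
Σ Nₕx̄ₕ = 451·126 + 1330·136 = 56826 + 180880 = 237706.
Divide by N: 237706 / 1781 = 133.4677... → 133.47.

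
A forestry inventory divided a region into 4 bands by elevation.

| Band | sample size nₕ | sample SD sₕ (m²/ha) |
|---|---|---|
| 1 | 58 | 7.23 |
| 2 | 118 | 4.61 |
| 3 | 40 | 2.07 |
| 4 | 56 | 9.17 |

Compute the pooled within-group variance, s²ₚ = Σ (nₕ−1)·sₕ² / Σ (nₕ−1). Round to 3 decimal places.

38.276

1: (58−1)·7.23² = 57·52.2729 = 2979.5553
2: (118−1)·4.61² = 117·21.2521 = 2486.4957
3: (40−1)·2.07² = 39·4.2849 = 167.1111
4: (56−1)·9.17² = 55·84.0889 = 4624.8895
Numerator = 10258.0516; denominator = Σ(nₕ−1) = 268.
s²ₚ = 10258.0516/268 = 38.27631... → 38.276.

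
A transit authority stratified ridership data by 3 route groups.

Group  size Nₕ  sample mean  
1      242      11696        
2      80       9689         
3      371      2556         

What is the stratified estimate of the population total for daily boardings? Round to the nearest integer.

4553828

1: 242·11696 = 2830432
2: 80·9689 = 775120
3: 371·2556 = 948276
τ̂ = Σ Nₕx̄ₕ = 4553828.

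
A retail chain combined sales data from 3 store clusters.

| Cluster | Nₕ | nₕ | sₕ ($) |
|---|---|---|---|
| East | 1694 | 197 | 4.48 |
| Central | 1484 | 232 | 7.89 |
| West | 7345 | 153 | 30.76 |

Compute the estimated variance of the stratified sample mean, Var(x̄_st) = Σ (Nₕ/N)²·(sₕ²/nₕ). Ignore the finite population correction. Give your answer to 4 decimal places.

N = 10523. Term for each stratum: Wₕ²sₕ²/nₕ.
Var(x̄_st) = 0.0026402 + 0.0053365 + 3.0129068 = 3.0208834 → 3.0209.

3.0209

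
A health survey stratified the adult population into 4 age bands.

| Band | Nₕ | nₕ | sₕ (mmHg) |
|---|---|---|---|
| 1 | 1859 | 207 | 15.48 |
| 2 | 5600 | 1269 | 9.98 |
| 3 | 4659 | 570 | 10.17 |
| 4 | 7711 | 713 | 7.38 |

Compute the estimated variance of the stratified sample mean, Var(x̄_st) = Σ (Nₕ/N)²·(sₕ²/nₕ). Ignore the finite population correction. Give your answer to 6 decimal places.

0.038004

N = 19829. Term for each stratum: Wₕ²sₕ²/nₕ.
Var(x̄_st) = 0.010174867 + 0.006259994 + 0.010017304 + 0.011551622 = 0.038003786 → 0.038004.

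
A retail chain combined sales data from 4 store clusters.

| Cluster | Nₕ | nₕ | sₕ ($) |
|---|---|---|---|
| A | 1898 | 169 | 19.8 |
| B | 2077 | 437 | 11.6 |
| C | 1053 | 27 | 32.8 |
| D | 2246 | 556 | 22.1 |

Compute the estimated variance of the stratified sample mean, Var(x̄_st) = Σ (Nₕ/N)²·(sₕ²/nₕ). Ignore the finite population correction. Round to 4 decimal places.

1.1018

N = 7274; Wₕ = Nₕ/N.
cluster A: (1898/7274)²·19.8²/169 = 0.1579390
cluster B: (2077/7274)²·11.6²/437 = 0.0251050
cluster C: (1053/7274)²·32.8²/27 = 0.8350146
cluster D: (2246/7274)²·22.1²/556 = 0.0837496
Sum = 1.1018083 → 1.1018.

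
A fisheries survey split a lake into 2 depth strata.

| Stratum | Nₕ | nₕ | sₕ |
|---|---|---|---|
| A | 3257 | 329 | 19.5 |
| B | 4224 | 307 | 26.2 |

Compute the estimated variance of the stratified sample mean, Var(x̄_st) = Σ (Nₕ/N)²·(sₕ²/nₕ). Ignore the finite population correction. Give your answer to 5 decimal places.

0.93191

N = 7481. Term for each stratum: Wₕ²sₕ²/nₕ.
Var(x̄_st) = 0.21907334 + 0.71284108 = 0.93191442 → 0.93191.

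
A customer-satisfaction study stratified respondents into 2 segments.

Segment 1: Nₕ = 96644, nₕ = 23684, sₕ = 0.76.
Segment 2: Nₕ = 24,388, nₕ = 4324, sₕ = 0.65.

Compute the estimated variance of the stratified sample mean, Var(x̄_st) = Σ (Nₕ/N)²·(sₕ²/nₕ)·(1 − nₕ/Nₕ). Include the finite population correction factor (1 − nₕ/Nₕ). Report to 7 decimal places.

0.0000150

N = 121032. Term for each stratum: Wₕ²sₕ²/nₕ·(1−nₕ/Nₕ).
Var(x̄_st) = 0.0000117390 + 0.0000032639 = 0.0000150029 → 0.0000150.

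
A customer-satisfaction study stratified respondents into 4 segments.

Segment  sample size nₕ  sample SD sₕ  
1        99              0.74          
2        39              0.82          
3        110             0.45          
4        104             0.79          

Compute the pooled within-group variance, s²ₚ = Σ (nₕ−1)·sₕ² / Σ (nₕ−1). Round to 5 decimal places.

0.47578

1: (99−1)·0.74² = 98·0.5476 = 53.6648
2: (39−1)·0.82² = 38·0.6724 = 25.5512
3: (110−1)·0.45² = 109·0.2025 = 22.0725
4: (104−1)·0.79² = 103·0.6241 = 64.2823
Numerator = 165.5708; denominator = Σ(nₕ−1) = 348.
s²ₚ = 165.5708/348 = 0.4757782... → 0.47578.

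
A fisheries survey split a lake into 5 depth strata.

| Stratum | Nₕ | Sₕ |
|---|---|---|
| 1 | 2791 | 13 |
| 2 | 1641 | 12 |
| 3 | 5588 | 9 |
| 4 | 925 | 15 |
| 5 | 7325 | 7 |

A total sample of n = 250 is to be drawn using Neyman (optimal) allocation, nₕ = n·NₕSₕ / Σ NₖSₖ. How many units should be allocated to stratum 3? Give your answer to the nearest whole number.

73

1: NₕSₕ = 2791·13 = 36283
2: NₕSₕ = 1641·12 = 19692
3: NₕSₕ = 5588·9 = 50292
4: NₕSₕ = 925·15 = 13875
5: NₕSₕ = 7325·7 = 51275
Σ NₕSₕ = 171417.
n_3 = 250·50292/171417 = 73.347... → 73.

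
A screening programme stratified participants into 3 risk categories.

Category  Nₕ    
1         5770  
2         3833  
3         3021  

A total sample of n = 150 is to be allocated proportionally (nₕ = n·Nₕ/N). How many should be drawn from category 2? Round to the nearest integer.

46

Share of category 2 = 3833/12624 = 0.30363.
Allocate 150 × 0.30363 = 45.544... → 46.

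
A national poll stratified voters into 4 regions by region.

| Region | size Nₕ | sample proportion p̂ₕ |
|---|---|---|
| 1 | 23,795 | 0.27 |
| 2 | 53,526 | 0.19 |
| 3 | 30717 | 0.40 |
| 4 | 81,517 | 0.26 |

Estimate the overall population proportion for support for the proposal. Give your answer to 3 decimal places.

0.264

Wₕ = Nₕ/N with N = 189555: 0.1255, 0.2824, 0.1620, 0.4300.
p̂_st = 0.1255·0.27 + 0.2824·0.19 + 0.1620·0.40 + 0.4300·0.26 ≈ 0.26418... → 0.264.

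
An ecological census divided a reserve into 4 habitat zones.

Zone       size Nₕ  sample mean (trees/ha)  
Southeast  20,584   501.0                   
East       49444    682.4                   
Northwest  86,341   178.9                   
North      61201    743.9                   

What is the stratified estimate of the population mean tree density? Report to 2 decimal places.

N = 20584 + 49444 + 86341 + 61201 = 217570.
Weight each subgroup mean by Nₕ/N and sum.
Σ Nₕx̄ₕ = 20584·501.0 + 49444·682.4 + 86341·178.9 + 61201·743.9 = 10312584 + 33740585.6 + 15446404.9 + 45527423.9 = 105026998.4.
Divide by N: 105026998.4 / 217570 = 482.7274... → 482.73.

482.73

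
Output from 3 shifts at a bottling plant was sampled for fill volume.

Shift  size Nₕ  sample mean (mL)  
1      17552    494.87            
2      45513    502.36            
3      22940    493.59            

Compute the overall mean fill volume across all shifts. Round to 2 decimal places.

N = 17552 + 45513 + 22940 = 86005.
The stratified mean weights each stratum mean by its population share Nₕ/N.
Σ Nₕx̄ₕ = 17552·494.87 + 45513·502.36 + 22940·493.59 = 8685958.24 + 22863910.68 + 11322954.6 = 42872823.52.
Divide by N: 42872823.52 / 86005 = 498.4922... → 498.49.

498.49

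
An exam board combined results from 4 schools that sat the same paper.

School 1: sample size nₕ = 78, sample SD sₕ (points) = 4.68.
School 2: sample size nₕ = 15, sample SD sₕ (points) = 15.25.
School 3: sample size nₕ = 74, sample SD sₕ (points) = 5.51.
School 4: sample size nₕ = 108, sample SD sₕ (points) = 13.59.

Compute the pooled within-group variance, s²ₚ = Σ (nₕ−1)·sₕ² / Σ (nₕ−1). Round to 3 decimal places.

Degrees of freedom: 77 + 14 + 73 + 107 = 271.
Σ(nₕ−1)sₕ² = 77·21.9024 + 14·232.5625 + 73·30.3601 + 107·184.6881 = 26920.2738.
s²ₚ = 26920.2738 / 271 = 99.33680... → 99.337.

99.337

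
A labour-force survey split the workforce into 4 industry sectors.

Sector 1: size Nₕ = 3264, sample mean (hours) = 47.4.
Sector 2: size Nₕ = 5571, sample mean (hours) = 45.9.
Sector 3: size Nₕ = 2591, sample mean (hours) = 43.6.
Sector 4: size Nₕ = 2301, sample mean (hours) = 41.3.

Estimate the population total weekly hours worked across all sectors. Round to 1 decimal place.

1: 3264·47.4 = 154713.6
2: 5571·45.9 = 255708.9
3: 2591·43.6 = 112967.6
4: 2301·41.3 = 95031.3
τ̂ = Σ Nₕx̄ₕ = 618421.4.

618421.4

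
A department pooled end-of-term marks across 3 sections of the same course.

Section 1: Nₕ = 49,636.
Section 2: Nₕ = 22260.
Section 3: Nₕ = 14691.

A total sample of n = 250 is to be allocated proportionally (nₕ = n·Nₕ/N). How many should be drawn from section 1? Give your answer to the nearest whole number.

143

N = 49636 + 22260 + 14691 = 86587.
n_1 = 250·49636/86587 = 143.313... → 143.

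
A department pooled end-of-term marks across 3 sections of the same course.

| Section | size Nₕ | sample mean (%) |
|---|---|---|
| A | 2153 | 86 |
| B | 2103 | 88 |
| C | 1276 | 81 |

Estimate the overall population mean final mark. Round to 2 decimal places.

85.61

N = 2153 + 2103 + 1276 = 5532.
The stratified mean weights each stratum mean by its population share Nₕ/N.
Σ Nₕx̄ₕ = 2153·86 + 2103·88 + 1276·81 = 185158 + 185064 + 103356 = 473578.
Divide by N: 473578 / 5532 = 85.6070... → 85.61.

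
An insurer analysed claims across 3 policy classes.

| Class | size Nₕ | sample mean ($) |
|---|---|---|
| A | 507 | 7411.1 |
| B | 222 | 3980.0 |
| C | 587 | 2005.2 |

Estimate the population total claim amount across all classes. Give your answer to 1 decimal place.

5818040.1

Estimate total by summing Nₕ·x̄ₕ over strata.
507·7411.1 + 222·3980.0 + 587·2005.2 = 3757427.7 + 883560 + 1177052.4 = 5818040.1.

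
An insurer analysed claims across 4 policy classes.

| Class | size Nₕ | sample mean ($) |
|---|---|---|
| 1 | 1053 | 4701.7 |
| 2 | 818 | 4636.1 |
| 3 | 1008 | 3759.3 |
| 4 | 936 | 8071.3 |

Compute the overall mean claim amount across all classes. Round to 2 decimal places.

N = 3815; weights Wₕ = Nₕ/N = (0.2760, 0.2144, 0.2642, 0.2453).
x̄_st = Σ Wₕ·x̄ₕ = 0.2760·4701.7 + 0.2144·4636.1 + 0.2642·3759.3 + 0.2453·8071.3 ≈ 5265.3555...
→ 5265.36.

5265.36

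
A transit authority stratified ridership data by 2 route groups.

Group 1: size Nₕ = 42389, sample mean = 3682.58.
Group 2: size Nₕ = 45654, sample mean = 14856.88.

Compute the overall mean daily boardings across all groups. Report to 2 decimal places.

9476.92

x̄_st = (Σ Nₕx̄ₕ) / (Σ Nₕ) = (42389·3682.58 + 45654·14856.88) / 88043
= 834376883.14 / 88043 = 9476.9247... → 9476.92.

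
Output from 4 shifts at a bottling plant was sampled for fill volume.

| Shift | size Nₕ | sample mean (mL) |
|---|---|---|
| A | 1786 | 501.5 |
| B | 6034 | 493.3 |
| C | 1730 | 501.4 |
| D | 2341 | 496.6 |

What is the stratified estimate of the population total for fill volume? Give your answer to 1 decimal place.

Estimate total by summing Nₕ·x̄ₕ over strata.
1786·501.5 + 6034·493.3 + 1730·501.4 + 2341·496.6 = 895679 + 2976572.2 + 867422 + 1162540.6 = 5902213.8.

5902213.8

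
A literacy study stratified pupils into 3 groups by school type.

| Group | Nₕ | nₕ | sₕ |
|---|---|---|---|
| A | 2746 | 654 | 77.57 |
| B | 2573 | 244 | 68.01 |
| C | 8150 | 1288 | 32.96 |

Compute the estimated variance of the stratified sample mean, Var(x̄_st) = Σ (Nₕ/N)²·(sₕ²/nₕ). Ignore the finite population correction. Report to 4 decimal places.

1.3830

N = 13469. Term for each stratum: Wₕ²sₕ²/nₕ.
Var(x̄_st) = 0.3824196 + 0.6917746 + 0.3088183 = 1.3830125 → 1.3830.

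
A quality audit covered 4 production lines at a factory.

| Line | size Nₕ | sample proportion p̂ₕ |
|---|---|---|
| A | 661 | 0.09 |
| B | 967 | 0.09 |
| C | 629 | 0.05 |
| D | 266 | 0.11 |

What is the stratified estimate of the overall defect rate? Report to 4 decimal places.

0.0821

Wₕ = Nₕ/N with N = 2523: 0.2620, 0.3833, 0.2493, 0.1054.
p̂_st = 0.2620·0.09 + 0.3833·0.09 + 0.2493·0.05 + 0.1054·0.11 ≈ 0.082136... → 0.0821.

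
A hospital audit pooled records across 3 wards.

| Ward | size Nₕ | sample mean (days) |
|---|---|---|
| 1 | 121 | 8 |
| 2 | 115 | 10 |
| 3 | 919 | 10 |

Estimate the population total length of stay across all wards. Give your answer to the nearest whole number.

Estimate total by summing Nₕ·x̄ₕ over strata.
121·8 + 115·10 + 919·10 = 968 + 1150 + 9190 = 11308.

11308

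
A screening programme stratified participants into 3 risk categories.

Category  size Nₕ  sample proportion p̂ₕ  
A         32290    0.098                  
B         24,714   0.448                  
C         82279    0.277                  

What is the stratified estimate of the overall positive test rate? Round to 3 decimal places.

0.266

N = 32290 + 24714 + 82279 = 139283.
Overall proportion = Σ (Nₕ/N)·p̂ₕ.
Σ Nₕp̂ₕ = 3164.42 + 11071.872 + 22791.283 = 37027.575.
37027.575 / 139283 = 0.26584... → 0.266.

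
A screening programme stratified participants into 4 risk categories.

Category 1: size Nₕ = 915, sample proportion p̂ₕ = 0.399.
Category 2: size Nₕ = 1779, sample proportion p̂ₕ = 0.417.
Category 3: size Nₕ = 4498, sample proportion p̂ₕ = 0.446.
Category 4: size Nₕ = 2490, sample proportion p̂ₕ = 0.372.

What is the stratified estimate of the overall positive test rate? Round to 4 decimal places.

N = 915 + 1779 + 4498 + 2490 = 9682.
Overall proportion = Σ (Nₕ/N)·p̂ₕ.
Σ Nₕp̂ₕ = 365.085 + 741.843 + 2006.108 + 926.28 = 4039.316.
4039.316 / 9682 = 0.417199... → 0.4172.

0.4172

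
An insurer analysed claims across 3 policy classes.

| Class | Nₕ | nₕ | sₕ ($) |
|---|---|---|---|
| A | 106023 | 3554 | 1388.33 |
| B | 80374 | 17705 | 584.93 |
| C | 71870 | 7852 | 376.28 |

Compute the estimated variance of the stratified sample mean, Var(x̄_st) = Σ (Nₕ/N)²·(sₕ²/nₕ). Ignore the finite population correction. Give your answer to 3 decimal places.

94.665

N = 258267. Term for each stratum: Wₕ²sₕ²/nₕ.
Var(x̄_st) = 91.396662 + 1.871566 + 1.396367 = 94.664595 → 94.665.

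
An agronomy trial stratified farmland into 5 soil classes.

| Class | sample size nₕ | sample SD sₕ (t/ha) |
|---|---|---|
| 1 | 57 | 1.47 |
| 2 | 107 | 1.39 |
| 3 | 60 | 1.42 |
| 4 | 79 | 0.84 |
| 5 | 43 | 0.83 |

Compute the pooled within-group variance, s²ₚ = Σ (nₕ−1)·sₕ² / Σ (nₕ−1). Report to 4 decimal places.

1.5506

1: (57−1)·1.47² = 56·2.1609 = 121.0104
2: (107−1)·1.39² = 106·1.9321 = 204.8026
3: (60−1)·1.42² = 59·2.0164 = 118.9676
4: (79−1)·0.84² = 78·0.7056 = 55.0368
5: (43−1)·0.83² = 42·0.6889 = 28.9338
Numerator = 528.7512; denominator = Σ(nₕ−1) = 341.
s²ₚ = 528.7512/341 = 1.550590... → 1.5506.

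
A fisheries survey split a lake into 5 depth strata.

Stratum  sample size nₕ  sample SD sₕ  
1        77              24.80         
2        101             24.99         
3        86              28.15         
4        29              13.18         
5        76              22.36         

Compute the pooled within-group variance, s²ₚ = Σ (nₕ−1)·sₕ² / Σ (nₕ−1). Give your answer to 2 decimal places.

601.40

1: (77−1)·24.80² = 76·615.04 = 46743.04
2: (101−1)·24.99² = 100·624.5001 = 62450.01
3: (86−1)·28.15² = 85·792.4225 = 67355.9125
4: (29−1)·13.18² = 28·173.7124 = 4863.9472
5: (76−1)·22.36² = 75·499.9696 = 37497.72
Numerator = 218910.6297; denominator = Σ(nₕ−1) = 364.
s²ₚ = 218910.6297/364 = 601.4028... → 601.40.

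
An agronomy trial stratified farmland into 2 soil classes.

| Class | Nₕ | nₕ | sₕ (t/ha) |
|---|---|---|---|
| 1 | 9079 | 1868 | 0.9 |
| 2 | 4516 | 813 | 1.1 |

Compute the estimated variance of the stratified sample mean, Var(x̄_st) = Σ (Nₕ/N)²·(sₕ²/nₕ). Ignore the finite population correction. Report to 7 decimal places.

N = 13595. Term for each stratum: Wₕ²sₕ²/nₕ.
Var(x̄_st) = 0.0001933863 + 0.0001642269 = 0.0003576132 → 0.0003576.

0.0003576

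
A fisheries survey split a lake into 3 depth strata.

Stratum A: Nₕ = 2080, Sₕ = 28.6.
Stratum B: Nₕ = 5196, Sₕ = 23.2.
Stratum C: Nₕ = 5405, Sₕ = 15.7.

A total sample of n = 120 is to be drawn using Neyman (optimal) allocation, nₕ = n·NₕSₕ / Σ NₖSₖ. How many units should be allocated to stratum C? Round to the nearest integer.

Σ NₕSₕ = 2080·28.6 + 5196·23.2 + 5405·15.7 = 264893.7.
Share for C: 84858.5/264893.7 = 0.32035.
n_C = 120 × 0.32035 = 38.442... → 38.

38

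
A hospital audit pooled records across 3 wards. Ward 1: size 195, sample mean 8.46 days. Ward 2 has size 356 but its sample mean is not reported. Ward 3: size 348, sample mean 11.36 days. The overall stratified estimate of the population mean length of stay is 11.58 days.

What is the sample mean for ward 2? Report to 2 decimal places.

Σ Nₕx̄ₕ = N·μ, so 356·x̄_2 = 899·11.58 − (195·8.46 + 348·11.36).
= 10410.42 − 5602.98 = 4807.44.
x̄_2 = 4807.44 / 356 = 13.5040... → 13.50.

13.50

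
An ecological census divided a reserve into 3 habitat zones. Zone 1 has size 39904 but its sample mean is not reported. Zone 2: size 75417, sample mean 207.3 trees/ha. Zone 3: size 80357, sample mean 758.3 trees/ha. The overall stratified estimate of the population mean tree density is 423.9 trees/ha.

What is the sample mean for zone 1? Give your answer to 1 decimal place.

159.9

Σ Nₕx̄ₕ = N·μ, so 39904·x̄_1 = 195678·423.9 − (75417·207.3 + 80357·758.3).
= 82947904.2 − 76568657.2 = 6379247.
x̄_1 = 6379247 / 39904 = 159.865... → 159.9.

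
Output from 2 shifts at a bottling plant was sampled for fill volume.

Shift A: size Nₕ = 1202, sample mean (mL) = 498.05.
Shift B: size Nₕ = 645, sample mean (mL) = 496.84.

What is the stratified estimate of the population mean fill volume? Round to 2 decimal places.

497.63

N = 1202 + 645 = 1847.
Weight each subgroup mean by Nₕ/N and sum.
Σ Nₕx̄ₕ = 1202·498.05 + 645·496.84 = 598656.1 + 320461.8 = 919117.9.
Divide by N: 919117.9 / 1847 = 497.6274... → 497.63.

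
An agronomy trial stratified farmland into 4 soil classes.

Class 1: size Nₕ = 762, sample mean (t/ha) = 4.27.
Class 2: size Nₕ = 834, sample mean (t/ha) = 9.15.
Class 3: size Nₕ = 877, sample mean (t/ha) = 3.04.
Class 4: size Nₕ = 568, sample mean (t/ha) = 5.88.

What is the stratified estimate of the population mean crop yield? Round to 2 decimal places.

N = 3041; weights Wₕ = Nₕ/N = (0.2506, 0.2743, 0.2884, 0.1868).
x̄_st = Σ Wₕ·x̄ₕ = 0.2506·4.27 + 0.2743·9.15 + 0.2884·3.04 + 0.1868·5.88 ≈ 5.5543...
→ 5.55.

5.55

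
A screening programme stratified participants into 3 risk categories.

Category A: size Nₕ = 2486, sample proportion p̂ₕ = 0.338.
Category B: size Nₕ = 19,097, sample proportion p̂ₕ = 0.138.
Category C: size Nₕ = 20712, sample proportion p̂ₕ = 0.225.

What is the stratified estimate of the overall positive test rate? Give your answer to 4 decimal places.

Wₕ = Nₕ/N with N = 42295: 0.0588, 0.4515, 0.4897.
p̂_st = 0.0588·0.338 + 0.4515·0.138 + 0.4897·0.225 ≈ 0.192360... → 0.1924.

0.1924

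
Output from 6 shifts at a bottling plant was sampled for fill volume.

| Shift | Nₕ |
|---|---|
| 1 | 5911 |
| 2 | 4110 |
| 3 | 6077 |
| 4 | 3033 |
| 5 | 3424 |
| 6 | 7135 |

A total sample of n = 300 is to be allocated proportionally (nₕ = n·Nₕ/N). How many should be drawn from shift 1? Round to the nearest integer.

60

Share of shift 1 = 5911/29690 = 0.19909.
Allocate 300 × 0.19909 = 59.727... → 60.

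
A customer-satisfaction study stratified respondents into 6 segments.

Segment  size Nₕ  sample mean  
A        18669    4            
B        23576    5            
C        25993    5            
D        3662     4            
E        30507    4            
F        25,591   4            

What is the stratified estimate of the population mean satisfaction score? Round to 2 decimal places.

N = 127998; weights Wₕ = Nₕ/N = (0.1459, 0.1842, 0.2031, 0.0286, 0.2383, 0.1999).
x̄_st = Σ Wₕ·x̄ₕ = 0.1459·4 + 0.1842·5 + 0.2031·5 + 0.0286·4 + 0.2383·4 + 0.1999·4 ≈ 4.3873...
→ 4.39.

4.39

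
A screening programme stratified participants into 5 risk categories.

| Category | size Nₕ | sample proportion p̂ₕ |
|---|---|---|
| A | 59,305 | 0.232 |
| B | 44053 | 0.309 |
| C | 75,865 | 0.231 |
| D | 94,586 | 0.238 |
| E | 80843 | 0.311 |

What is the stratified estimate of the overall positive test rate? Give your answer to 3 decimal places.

0.261

N = 59305 + 44053 + 75865 + 94586 + 80843 = 354652.
Overall proportion = Σ (Nₕ/N)·p̂ₕ.
Σ Nₕp̂ₕ = 13758.76 + 13612.377 + 17524.815 + 22511.468 + 25142.173 = 92549.593.
92549.593 / 354652 = 0.26096... → 0.261.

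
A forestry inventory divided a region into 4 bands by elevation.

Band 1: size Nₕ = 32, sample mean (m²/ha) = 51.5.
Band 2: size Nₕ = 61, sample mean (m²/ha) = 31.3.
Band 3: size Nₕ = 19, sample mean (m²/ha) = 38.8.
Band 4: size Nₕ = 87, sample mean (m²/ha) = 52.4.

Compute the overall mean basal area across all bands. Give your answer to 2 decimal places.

44.49

N = 199; weights Wₕ = Nₕ/N = (0.1608, 0.3065, 0.0955, 0.4372).
x̄_st = Σ Wₕ·x̄ₕ = 0.1608·51.5 + 0.3065·31.3 + 0.0955·38.8 + 0.4372·52.4 ≈ 44.4889...
→ 44.49.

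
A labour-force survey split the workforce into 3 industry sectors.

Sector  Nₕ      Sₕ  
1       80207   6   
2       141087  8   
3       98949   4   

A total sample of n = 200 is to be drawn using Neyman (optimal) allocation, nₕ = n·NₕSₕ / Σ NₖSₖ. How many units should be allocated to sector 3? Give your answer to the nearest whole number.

39

Σ NₕSₕ = 80207·6 + 141087·8 + 98949·4 = 2005734.
Share for 3: 395796/2005734 = 0.19733.
n_3 = 200 × 0.19733 = 39.466... → 39.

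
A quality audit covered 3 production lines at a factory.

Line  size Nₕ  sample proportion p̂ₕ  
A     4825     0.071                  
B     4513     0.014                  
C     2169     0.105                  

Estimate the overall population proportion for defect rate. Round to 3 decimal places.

0.055

Wₕ = Nₕ/N with N = 11507: 0.4193, 0.3922, 0.1885.
p̂_st = 0.4193·0.071 + 0.3922·0.014 + 0.1885·0.105 ≈ 0.05505... → 0.055.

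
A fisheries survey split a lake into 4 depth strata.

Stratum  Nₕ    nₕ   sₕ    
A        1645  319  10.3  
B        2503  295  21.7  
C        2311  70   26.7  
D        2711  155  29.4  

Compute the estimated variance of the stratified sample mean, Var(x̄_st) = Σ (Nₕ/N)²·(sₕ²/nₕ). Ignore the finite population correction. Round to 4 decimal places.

1.2639

N = 9170. Term for each stratum: Wₕ²sₕ²/nₕ.
Var(x̄_st) = 0.0107023 + 0.1189270 + 0.6468234 + 0.4873975 = 1.2638502 → 1.2639.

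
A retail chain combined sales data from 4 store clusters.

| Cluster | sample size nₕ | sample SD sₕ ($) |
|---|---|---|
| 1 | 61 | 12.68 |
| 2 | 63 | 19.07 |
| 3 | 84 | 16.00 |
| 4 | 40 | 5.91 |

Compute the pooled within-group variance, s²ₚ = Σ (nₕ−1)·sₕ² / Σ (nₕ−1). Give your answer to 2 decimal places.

224.61

Degrees of freedom: 60 + 62 + 83 + 39 = 244.
Σ(nₕ−1)sₕ² = 60·160.7824 + 62·363.6649 + 83·256 + 39·34.9281 = 54804.3637.
s²ₚ = 54804.3637 / 244 = 224.6080... → 224.61.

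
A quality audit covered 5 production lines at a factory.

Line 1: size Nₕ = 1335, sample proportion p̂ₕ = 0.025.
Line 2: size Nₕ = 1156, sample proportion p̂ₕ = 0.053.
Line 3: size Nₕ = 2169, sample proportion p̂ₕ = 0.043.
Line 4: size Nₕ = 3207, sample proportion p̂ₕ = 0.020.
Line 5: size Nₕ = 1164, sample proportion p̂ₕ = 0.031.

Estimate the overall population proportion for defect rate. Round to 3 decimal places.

Wₕ = Nₕ/N with N = 9031: 0.1478, 0.1280, 0.2402, 0.3551, 0.1289.
p̂_st = 0.1478·0.025 + 0.1280·0.053 + 0.2402·0.043 + 0.3551·0.020 + 0.1289·0.031 ≈ 0.03190... → 0.032.

0.032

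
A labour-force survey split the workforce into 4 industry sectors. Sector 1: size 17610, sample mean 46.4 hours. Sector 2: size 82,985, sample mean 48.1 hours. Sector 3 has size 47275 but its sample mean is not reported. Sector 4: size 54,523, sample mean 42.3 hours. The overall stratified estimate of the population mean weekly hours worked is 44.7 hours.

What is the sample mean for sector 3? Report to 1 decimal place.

40.9

N = 17610 + 82985 + 47275 + 54523 = 202393.
Overall total = μ·N = 44.7·202393 = 9046967.1.
Subtract the known strata: 17610·46.4 + 82985·48.1 + 54523·42.3 = 7115005.4.
Remaining total for sector 3: 9046967.1 − 7115005.4 = 1931961.7.
Divide by its size: 1931961.7 / 47275 = 40.866... → 40.9.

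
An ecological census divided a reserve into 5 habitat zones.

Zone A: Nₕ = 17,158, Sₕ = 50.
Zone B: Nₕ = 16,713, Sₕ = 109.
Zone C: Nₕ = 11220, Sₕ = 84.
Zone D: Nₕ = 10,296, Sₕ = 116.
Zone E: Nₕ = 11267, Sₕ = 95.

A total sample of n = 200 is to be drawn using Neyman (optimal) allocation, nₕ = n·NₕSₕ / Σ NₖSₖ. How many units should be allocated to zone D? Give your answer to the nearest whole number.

41

A: NₕSₕ = 17158·50 = 857900
B: NₕSₕ = 16713·109 = 1821717
C: NₕSₕ = 11220·84 = 942480
D: NₕSₕ = 10296·116 = 1194336
E: NₕSₕ = 11267·95 = 1070365
Σ NₕSₕ = 5886798.
n_D = 200·1194336/5886798 = 40.577... → 41.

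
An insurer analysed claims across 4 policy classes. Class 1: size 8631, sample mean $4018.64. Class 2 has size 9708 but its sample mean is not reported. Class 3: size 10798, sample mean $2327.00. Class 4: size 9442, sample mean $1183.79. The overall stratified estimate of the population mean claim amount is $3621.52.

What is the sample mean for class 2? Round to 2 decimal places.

N = 8631 + 9708 + 10798 + 9442 = 38579.
Overall total = μ·N = 3621.52·38579 = 139714620.08.
Subtract the known strata: 8631·4018.64 + 10798·2327.00 + 9442·1183.79 = 70989173.02.
Remaining total for class 2: 139714620.08 − 70989173.02 = 68725447.06.
Divide by its size: 68725447.06 / 9708 = 7079.2591... → 7079.26.

7079.26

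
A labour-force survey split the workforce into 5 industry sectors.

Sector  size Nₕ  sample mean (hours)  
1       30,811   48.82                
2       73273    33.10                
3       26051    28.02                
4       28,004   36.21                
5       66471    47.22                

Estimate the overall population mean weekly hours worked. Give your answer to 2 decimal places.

39.23

x̄_st = (Σ Nₕx̄ₕ) / (Σ Nₕ) = (30811·48.82 + 73273·33.10 + 26051·28.02 + 28004·36.21 + 66471·47.22) / 224610
= 8812263.8 / 224610 = 39.2336... → 39.23.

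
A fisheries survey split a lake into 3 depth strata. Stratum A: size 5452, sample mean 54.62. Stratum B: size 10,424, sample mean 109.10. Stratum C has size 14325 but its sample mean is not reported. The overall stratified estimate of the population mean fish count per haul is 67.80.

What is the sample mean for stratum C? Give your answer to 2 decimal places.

N = 5452 + 10424 + 14325 = 30201.
Overall total = μ·N = 67.80·30201 = 2047627.8.
Subtract the known strata: 5452·54.62 + 10424·109.10 = 1435046.64.
Remaining total for stratum C: 2047627.8 − 1435046.64 = 612581.16.
Divide by its size: 612581.16 / 14325 = 42.7631... → 42.76.

42.76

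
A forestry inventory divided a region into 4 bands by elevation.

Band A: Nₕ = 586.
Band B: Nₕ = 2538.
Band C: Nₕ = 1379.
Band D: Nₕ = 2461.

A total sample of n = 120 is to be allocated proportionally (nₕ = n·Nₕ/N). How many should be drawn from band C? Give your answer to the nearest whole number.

24

Share of band C = 1379/6964 = 0.19802.
Allocate 120 × 0.19802 = 23.762... → 24.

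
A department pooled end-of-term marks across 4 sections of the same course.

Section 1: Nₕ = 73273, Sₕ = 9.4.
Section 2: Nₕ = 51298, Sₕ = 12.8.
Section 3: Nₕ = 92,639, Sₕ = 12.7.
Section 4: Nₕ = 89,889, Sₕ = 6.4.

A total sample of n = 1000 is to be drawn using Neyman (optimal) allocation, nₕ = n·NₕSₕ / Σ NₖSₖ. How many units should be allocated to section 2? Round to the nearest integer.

212

1: NₕSₕ = 73273·9.4 = 688766.2
2: NₕSₕ = 51298·12.8 = 656614.4
3: NₕSₕ = 92639·12.7 = 1176515.3
4: NₕSₕ = 89889·6.4 = 575289.6
Σ NₕSₕ = 3097185.5.
n_2 = 1000·656614.4/3097185.5 = 212.004... → 212.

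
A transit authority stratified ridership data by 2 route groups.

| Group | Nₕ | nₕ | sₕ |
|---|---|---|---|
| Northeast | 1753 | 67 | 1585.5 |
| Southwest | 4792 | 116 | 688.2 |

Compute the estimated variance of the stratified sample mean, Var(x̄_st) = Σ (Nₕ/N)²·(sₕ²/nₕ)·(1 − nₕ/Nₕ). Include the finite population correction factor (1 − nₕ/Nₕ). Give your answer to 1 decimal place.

N = 6545. Term for each stratum: Wₕ²sₕ²/nₕ·(1−nₕ/Nₕ).
Var(x̄_st) = 2588.6771 + 2135.7153 = 4724.3923 → 4724.4.

4724.4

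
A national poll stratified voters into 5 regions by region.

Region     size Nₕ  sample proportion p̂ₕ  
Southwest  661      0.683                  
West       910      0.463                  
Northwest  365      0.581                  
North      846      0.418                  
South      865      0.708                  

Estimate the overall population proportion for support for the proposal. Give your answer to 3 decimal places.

0.562

N = 661 + 910 + 365 + 846 + 865 = 3647.
Overall proportion = Σ (Nₕ/N)·p̂ₕ.
Σ Nₕp̂ₕ = 451.463 + 421.33 + 212.065 + 353.628 + 612.42 = 2050.906.
2050.906 / 3647 = 0.56235... → 0.562.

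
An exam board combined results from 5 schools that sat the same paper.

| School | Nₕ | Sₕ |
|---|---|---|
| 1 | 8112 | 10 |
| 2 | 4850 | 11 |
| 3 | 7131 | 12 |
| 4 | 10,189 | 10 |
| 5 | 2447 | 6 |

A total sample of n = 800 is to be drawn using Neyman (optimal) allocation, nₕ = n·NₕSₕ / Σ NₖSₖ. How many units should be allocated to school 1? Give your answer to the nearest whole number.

Σ NₕSₕ = 8112·10 + 4850·11 + 7131·12 + 10189·10 + 2447·6 = 336614.
Share for 1: 81120/336614 = 0.24099.
n_1 = 800 × 0.24099 = 192.791... → 193.

193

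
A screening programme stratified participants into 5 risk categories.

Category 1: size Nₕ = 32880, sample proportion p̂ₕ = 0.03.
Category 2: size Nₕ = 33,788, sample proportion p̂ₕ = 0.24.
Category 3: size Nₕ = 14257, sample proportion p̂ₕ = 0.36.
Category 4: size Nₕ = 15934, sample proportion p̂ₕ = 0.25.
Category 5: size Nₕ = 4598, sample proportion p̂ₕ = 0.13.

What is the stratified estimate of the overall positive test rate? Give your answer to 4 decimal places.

0.1854

Wₕ = Nₕ/N with N = 101457: 0.3241, 0.3330, 0.1405, 0.1571, 0.0453.
p̂_st = 0.3241·0.03 + 0.3330·0.24 + 0.1405·0.36 + 0.1571·0.25 + 0.0453·0.13 ≈ 0.185392... → 0.1854.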